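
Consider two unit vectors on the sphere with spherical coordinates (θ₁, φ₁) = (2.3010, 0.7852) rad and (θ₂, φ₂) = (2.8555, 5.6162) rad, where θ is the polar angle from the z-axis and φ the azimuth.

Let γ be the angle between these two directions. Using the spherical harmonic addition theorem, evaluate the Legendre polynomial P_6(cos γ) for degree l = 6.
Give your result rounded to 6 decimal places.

Expand P_6 via completeness: Σ_{m} conj(Y_{6,m}) at Ω₁ times Y_{6,m} at Ω₂ —
  m=-6: Y*=-0.00010 - 0.08262j  Y=-0.00016 - 0.00018j  product -0.00002 + 0.00001j
  m=-5: Y*=0.18137 + 0.18101j  Y=0.00282 + 0.00055j  product 0.00041 + 0.00061j
  m=-4: Y*=-0.42808 + 0.00034j  Y=-0.01837 + 0.00942j  product 0.00786 - 0.00404j
  m=-3: Y*=0.24052 - 0.24080j  Y=0.04172 - 0.09094j  product -0.01186 - 0.03192j
  m=-2: Y*=-0.00003 - 0.08608j  Y=0.07538 + 0.31232j  product 0.02688 - 0.00650j
  m=-1: Y*=0.26283 + 0.26272j  Y=-0.46816 - 0.36861j  product -0.02620 - 0.21987j
  m=+0: Y*=-0.01867 + 0.00000j  Y=0.31157 + 0.00000j  product -0.00582 + 0.00000j
  m=+1: Y*=-0.26283 + 0.26272j  Y=0.46816 - 0.36861j  product -0.02620 + 0.21987j
  m=+2: Y*=-0.00003 + 0.08608j  Y=0.07538 - 0.31232j  product 0.02688 + 0.00650j
  m=+3: Y*=-0.24052 - 0.24080j  Y=-0.04172 - 0.09094j  product -0.01186 + 0.03192j
  m=+4: Y*=-0.42808 - 0.00034j  Y=-0.01837 - 0.00942j  product 0.00786 + 0.00404j
  m=+5: Y*=-0.18137 + 0.18101j  Y=-0.00282 + 0.00055j  product 0.00041 - 0.00061j
  m=+6: Y*=-0.00010 + 0.08262j  Y=-0.00016 + 0.00018j  product -0.00002 - 0.00001j
Accumulated sum -0.01167 - 0.00000j; after 4π/(2l+1) scaling, -0.01128 - 0.00000j ⇒ P_6 = -0.011282

-0.011282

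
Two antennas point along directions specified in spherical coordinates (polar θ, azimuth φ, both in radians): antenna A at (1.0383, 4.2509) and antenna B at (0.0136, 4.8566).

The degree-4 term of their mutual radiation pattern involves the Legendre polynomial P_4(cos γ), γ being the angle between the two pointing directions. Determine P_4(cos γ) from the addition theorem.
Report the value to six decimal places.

Addition theorem: P_4(cos γ) = (4π/9) Σ_m Y*_{lm}(Ω₁) Y_{lm}(Ω₂), m = −4…4:
  [-4]  conj(Y_{4,-4})(Ω₁) = (-0.066243, -0.234639) ; Y_{4,-4}(Ω₂) = (0.000000, -0.000000) ; Δ = (-0.000000, -0.000000)
  [-3]  conj(Y_{4,-3})(Ω₁) = (0.399330, 0.075280) ; Y_{4,-3}(Ω₂) = (-0.000001, -0.000003) ; Δ = (-0.000000, -0.000001)
  [-2]  conj(Y_{4,-2})(Ω₁) = (-0.120501, 0.159231) ; Y_{4,-2}(Ω₂) = (-0.000356, 0.000106) ; Δ = (0.000026, -0.000069)
  [-1]  conj(Y_{4,-1})(Ω₁) = (0.110180, 0.221554) ; Y_{4,-1}(Ω₂) = (0.003697, 0.025457) ; Δ = (-0.005233, 0.003624)
  [+0]  conj(Y_{4,0})(Ω₁) = (-0.254648, -0.000000) ; Y_{4,0}(Ω₂) = (0.845502, 0.000000) ; Δ = (-0.215305, -0.000000)
  [+1]  conj(Y_{4,1})(Ω₁) = (-0.110180, 0.221554) ; Y_{4,1}(Ω₂) = (-0.003697, 0.025457) ; Δ = (-0.005233, -0.003624)
  [+2]  conj(Y_{4,2})(Ω₁) = (-0.120501, -0.159231) ; Y_{4,2}(Ω₂) = (-0.000356, -0.000106) ; Δ = (0.000026, 0.000069)
  [+3]  conj(Y_{4,3})(Ω₁) = (-0.399330, 0.075280) ; Y_{4,3}(Ω₂) = (0.000001, -0.000003) ; Δ = (-0.000000, 0.000001)
  [+4]  conj(Y_{4,4})(Ω₁) = (-0.066243, 0.234639) ; Y_{4,4}(Ω₂) = (0.000000, 0.000000) ; Δ = (-0.000000, 0.000000)
Σ over m = (-0.225720, -0.000000); ×(4π/9) → (-0.315164, -0.000000). Real part: -0.315164

-0.315164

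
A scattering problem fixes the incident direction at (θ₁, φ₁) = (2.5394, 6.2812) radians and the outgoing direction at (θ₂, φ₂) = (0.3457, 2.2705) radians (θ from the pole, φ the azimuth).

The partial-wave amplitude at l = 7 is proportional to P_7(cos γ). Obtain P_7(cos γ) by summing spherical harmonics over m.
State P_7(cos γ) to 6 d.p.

Summing Y*_{l m}(θ₁,φ₁)·Y_{l m}(θ₂,φ₂) over m ∈ [−7, 7]; prefactor 4π/(2·7+1) = 0.837758:
  term(m=-7) = (-0.000002, 0.000000)   from Y*(Ω₁)=(0.009356, -0.000130), Y(Ω₂)=(-0.000252, 0.000047)
  term(m=-6) = (-0.000065, 0.000119)   from Y*(Ω₁)=(-0.050932, 0.000607), Y(Ω₂)=(0.001311, -0.002320)
  term(m=-5) = (0.001035, 0.002694)   from Y*(Ω₁)=(0.167519, -0.001663), Y(Ω₂)=(0.006018, 0.016139)
  term(m=-4) = (0.026544, 0.009236)   from Y*(Ω₁)=(-0.362910, 0.002882), Y(Ω₂)=(-0.072937, -0.026029)
  term(m=-3) = (0.101793, -0.060228)   from Y*(Ω₁)=(0.485241, -0.002890), Y(Ω₂)=(0.210510, -0.122865)
  term(m=-2) = (0.021613, -0.127889)   from Y*(Ω₁)=(-0.258575, 0.001027), Y(Ω₂)=(-0.085548, 0.494250)
  term(m=-1) = (0.088599, 0.104828)   from Y*(Ω₁)=(-0.262160, 0.000520), Y(Ω₂)=(-0.337161, -0.400532)
  term(m=+0) = (-0.037029, 0.000000)   from Y*(Ω₁)=(0.355851, -0.000000), Y(Ω₂)=(-0.104058, 0.000000)
  term(m=+1) = (0.088599, -0.104828)   from Y*(Ω₁)=(0.262160, 0.000520), Y(Ω₂)=(0.337161, -0.400532)
  term(m=+2) = (0.021613, 0.127889)   from Y*(Ω₁)=(-0.258575, -0.001027), Y(Ω₂)=(-0.085548, -0.494250)
  term(m=+3) = (0.101793, 0.060228)   from Y*(Ω₁)=(-0.485241, -0.002890), Y(Ω₂)=(-0.210510, -0.122865)
  term(m=+4) = (0.026544, -0.009236)   from Y*(Ω₁)=(-0.362910, -0.002882), Y(Ω₂)=(-0.072937, 0.026029)
  term(m=+5) = (0.001035, -0.002694)   from Y*(Ω₁)=(-0.167519, -0.001663), Y(Ω₂)=(-0.006018, 0.016139)
  term(m=+6) = (-0.000065, -0.000119)   from Y*(Ω₁)=(-0.050932, -0.000607), Y(Ω₂)=(0.001311, 0.002320)
  term(m=+7) = (-0.000002, -0.000000)   from Y*(Ω₁)=(-0.009356, -0.000130), Y(Ω₂)=(0.000252, 0.000047)
Σ over m = (0.442004, -0.000000); ×(4π/15) → (0.370292, -0.000000). Real part: 0.370292

0.370292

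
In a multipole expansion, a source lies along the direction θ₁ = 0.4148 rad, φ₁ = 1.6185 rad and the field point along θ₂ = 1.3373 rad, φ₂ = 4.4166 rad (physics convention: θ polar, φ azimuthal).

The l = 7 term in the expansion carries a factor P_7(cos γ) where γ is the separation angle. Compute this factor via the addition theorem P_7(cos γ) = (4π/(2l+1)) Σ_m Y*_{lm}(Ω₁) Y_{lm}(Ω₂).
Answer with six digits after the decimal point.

Term-by-term m-sum for l=7 (normalisation 4π/15 = 0.837758):
  term(m=-7) = +0.000264-0.000239i   from Y*(Ω₁)=+0.000283-0.000816i, Y(Ω₂)=+0.362010+0.197638i
  term(m=-6) = -0.001268+0.002376i   from Y*(Ω₁)=-0.007038-0.002071i, Y(Ω₂)=+0.074334-0.359428i
  term(m=-5) = -0.000548+0.003710i   from Y*(Ω₁)=-0.009113+0.037481i, Y(Ω₂)=+0.096808-0.008917i
  term(m=-4) = -0.009578-0.048033i   from Y*(Ω₁)=+0.137221+0.026506i, Y(Ω₂)=-0.132474-0.324452i
  term(m=-3) = +0.002253+0.003755i   from Y*(Ω₁)=+0.049616-0.344327i, Y(Ω₂)=-0.009761+0.007949i
  term(m=-2) = +0.136007+0.111564i   from Y*(Ω₁)=-0.536794-0.051370i, Y(Ω₂)=-0.270779-0.181921i
  term(m=-1) = -0.016980-0.006073i   from Y*(Ω₁)=-0.015823+0.331452i, Y(Ω₂)=-0.015841+0.051985i
  term(m=+0) = +0.103980+0.000000i   from Y*(Ω₁)=-0.328133-0.000000i, Y(Ω₂)=-0.316883+0.000000i
  term(m=+1) = -0.016980+0.006073i   from Y*(Ω₁)=+0.015823+0.331452i, Y(Ω₂)=+0.015841+0.051985i
  term(m=+2) = +0.136007-0.111564i   from Y*(Ω₁)=-0.536794+0.051370i, Y(Ω₂)=-0.270779+0.181921i
  term(m=+3) = +0.002253-0.003755i   from Y*(Ω₁)=-0.049616-0.344327i, Y(Ω₂)=+0.009761+0.007949i
  term(m=+4) = -0.009578+0.048033i   from Y*(Ω₁)=+0.137221-0.026506i, Y(Ω₂)=-0.132474+0.324452i
  term(m=+5) = -0.000548-0.003710i   from Y*(Ω₁)=+0.009113+0.037481i, Y(Ω₂)=-0.096808-0.008917i
  term(m=+6) = -0.001268-0.002376i   from Y*(Ω₁)=-0.007038+0.002071i, Y(Ω₂)=+0.074334+0.359428i
  term(m=+7) = +0.000264+0.000239i   from Y*(Ω₁)=-0.000283-0.000816i, Y(Ω₂)=-0.362010+0.197638i
Σ over m = +0.324280+0.000000i; ×(4π/15) → +0.271668+0.000000i. Real part: 0.271668

0.271668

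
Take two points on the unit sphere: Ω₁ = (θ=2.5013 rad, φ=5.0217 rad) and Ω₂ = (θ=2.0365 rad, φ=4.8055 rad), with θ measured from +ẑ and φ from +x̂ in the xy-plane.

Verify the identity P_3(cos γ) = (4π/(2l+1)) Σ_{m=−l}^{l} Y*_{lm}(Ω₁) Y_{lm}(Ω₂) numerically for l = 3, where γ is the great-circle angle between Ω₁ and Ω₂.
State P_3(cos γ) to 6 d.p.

0.390088

Addition theorem: P_3(cos γ) = (4π/7) Σ_m Y*_{lm}(Ω₁) Y_{lm}(Ω₂), m = −3…3:
  [-3]  conj(Y_{3,-3})(Ω₁) = -0.071208+0.053335i ; Y_{3,-3}(Ω₂) = -0.082058-0.286084i ; Δ = +0.021101+0.015995i
  [-2]  conj(Y_{3,-2})(Ω₁) = +0.238307+0.169634i ; Y_{3,-2}(Ω₂) = +0.360049-0.067835i ; Δ = +0.097309+0.044911i
  [-1]  conj(Y_{3,-1})(Ω₁) = +0.130206-0.407442i ; Y_{3,-1}(Ω₂) = +0.000221+0.002368i ; Δ = +0.000994+0.000218i
  [+0]  conj(Y_{3,0})(Ω₁) = -0.064456-0.000000i ; Y_{3,0}(Ω₂) = +0.333771+0.000000i ; Δ = -0.021514-0.000000i
  [+1]  conj(Y_{3,1})(Ω₁) = -0.130206-0.407442i ; Y_{3,1}(Ω₂) = -0.000221+0.002368i ; Δ = +0.000994-0.000218i
  [+2]  conj(Y_{3,2})(Ω₁) = +0.238307-0.169634i ; Y_{3,2}(Ω₂) = +0.360049+0.067835i ; Δ = +0.097309-0.044911i
  [+3]  conj(Y_{3,3})(Ω₁) = +0.071208+0.053335i ; Y_{3,3}(Ω₂) = +0.082058-0.286084i ; Δ = +0.021101-0.015995i
Accumulated sum +0.217295+0.000000i; after 4π/(2l+1) scaling, +0.390088+0.000000i ⇒ P_3 = 0.390088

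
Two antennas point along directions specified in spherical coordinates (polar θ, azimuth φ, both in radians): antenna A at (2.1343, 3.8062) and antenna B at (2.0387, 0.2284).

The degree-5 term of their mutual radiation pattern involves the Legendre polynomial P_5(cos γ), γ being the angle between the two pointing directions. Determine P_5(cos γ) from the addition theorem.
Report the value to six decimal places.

Summing Y*_{l m}(θ₁,φ₁)·Y_{l m}(θ₂,φ₂) over m ∈ [−5, 5]; prefactor 4π/(2·5+1) = 1.142397:
  m=-5: +0.197122+0.036164i × +0.109290-0.239061i = +0.030189-0.043172i  (running Σ = +0.030189-0.043172i)
  m=-4: +0.354597-0.186035i × -0.256606+0.332554i = -0.029125+0.165661i  (running Σ = +0.001064+0.122489i)
  m=-3: +0.134530-0.298818i × +0.158206-0.129302i = -0.017354-0.064670i  (running Σ = -0.016290+0.057819i)
  m=-2: +0.022296+0.090489i × +0.212982-0.104674i = +0.014220+0.016939i  (running Σ = -0.002070+0.074758i)
  m=-1: +0.273859+0.214572i × -0.272553+0.063357i = -0.088236-0.041131i  (running Σ = -0.090305+0.033626i)
  m=0: -0.009767-0.000000i × -0.177635+0.000000i = +0.001735+0.000000i  (running Σ = -0.088570+0.033626i)
  m=1: -0.273859+0.214572i × +0.272553+0.063357i = -0.088236+0.041131i  (running Σ = -0.176806+0.074758i)
  m=2: +0.022296-0.090489i × +0.212982+0.104674i = +0.014220-0.016939i  (running Σ = -0.162585+0.057819i)
  m=3: -0.134530-0.298818i × -0.158206-0.129302i = -0.017354+0.064670i  (running Σ = -0.179940+0.122489i)
  m=4: +0.354597+0.186035i × -0.256606-0.332554i = -0.029125-0.165661i  (running Σ = -0.209065-0.043172i)
  m=5: -0.197122+0.036164i × -0.109290-0.239061i = +0.030189+0.043172i  (running Σ = -0.178876+0.000000i)
Σ over m = -0.178876+0.000000i; ×(4π/11) → -0.204347+0.000000i. Real part: -0.204347

-0.204347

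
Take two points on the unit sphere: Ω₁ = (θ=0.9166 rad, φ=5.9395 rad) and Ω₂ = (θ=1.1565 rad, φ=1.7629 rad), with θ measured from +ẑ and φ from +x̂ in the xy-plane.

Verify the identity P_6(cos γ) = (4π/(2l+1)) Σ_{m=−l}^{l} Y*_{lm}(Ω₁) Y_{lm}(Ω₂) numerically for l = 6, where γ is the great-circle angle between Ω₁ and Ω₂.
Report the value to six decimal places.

Term-by-term m-sum for l=6 (normalisation 4π/13 = 0.966644):
  m=-6: Y*=-0.056908-0.106354i  Y=-0.115428+0.259749i  product +0.034194-0.002505i
  m=-5: Y*=-0.047133-0.316939i  Y=-0.354835-0.248147i  product -0.061923+0.124157i
  m=-4: Y*=+0.084697-0.426455i  Y=+0.140946-0.136238i  product -0.046162-0.071646i
  m=-3: Y*=+0.109251-0.182365i  Y=-0.133448-0.205333i  product -0.052025+0.001903i
  m=-2: Y*=-0.180771+0.148399i  Y=+0.265739-0.107438i  product -0.032094+0.058857i
  m=-1: Y*=-0.296681+0.106179i  Y=-0.029135-0.149794i  product +0.024549+0.041347i
  m=+0: Y*=+0.153673-0.000000i  Y=+0.300438+0.000000i  product +0.046169+0.000000i
  m=+1: Y*=+0.296681+0.106179i  Y=+0.029135-0.149794i  product +0.024549-0.041347i
  m=+2: Y*=-0.180771-0.148399i  Y=+0.265739+0.107438i  product -0.032094-0.058857i
  m=+3: Y*=-0.109251-0.182365i  Y=+0.133448-0.205333i  product -0.052025-0.001903i
  m=+4: Y*=+0.084697+0.426455i  Y=+0.140946+0.136238i  product -0.046162+0.071646i
  m=+5: Y*=+0.047133-0.316939i  Y=+0.354835-0.248147i  product -0.061923-0.124157i
  m=+6: Y*=-0.056908+0.106354i  Y=-0.115428-0.259749i  product +0.034194+0.002505i
Total Σ_m = -0.220753+0.000000i. Multiply by 0.966644: -0.213390+0.000000i. P_6(cos γ) = -0.213390

-0.213390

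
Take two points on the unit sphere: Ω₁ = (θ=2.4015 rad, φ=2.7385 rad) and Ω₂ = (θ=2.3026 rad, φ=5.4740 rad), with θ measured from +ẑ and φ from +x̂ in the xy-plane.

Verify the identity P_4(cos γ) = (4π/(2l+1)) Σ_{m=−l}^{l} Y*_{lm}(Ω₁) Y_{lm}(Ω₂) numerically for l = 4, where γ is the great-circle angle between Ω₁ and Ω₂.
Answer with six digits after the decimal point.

0.371041

Addition theorem: P_4(cos γ) = (4π/9) Σ_m Y*_{lm}(Ω₁) Y_{lm}(Ω₂), m = −4…4:
  m=-4: -0.00380 - 0.09144j × -0.13496 - 0.01288j = -0.00066 + 0.01239j  (running Σ = -0.00066 + 0.01239j)
  m=-3: 0.10025 - 0.26511j × 0.26028 - 0.22555j = -0.03370 - 0.09161j  (running Σ = -0.03437 - 0.07922j)
  m=-2: 0.29663 - 0.30922j × -0.01872 + 0.39311j = 0.11601 + 0.12240j  (running Σ = 0.08164 + 0.04317j)
  m=-1: 0.17697 - 0.07547j × -0.02038 - 0.02137j = -0.00522 - 0.00224j  (running Σ = 0.07642 + 0.04093j)
  m=0: -0.31229 + 0.00000j × -0.36150 + 0.00000j = 0.11289 + 0.00000j  (running Σ = 0.18932 + 0.04093j)
  m=1: -0.17697 - 0.07547j × 0.02038 - 0.02137j = -0.00522 + 0.00224j  (running Σ = 0.18410 + 0.04317j)
  m=2: 0.29663 + 0.30922j × -0.01872 - 0.39311j = 0.11601 - 0.12240j  (running Σ = 0.30011 - 0.07922j)
  m=3: -0.10025 - 0.26511j × -0.26028 - 0.22555j = -0.03370 + 0.09161j  (running Σ = 0.26640 + 0.01239j)
  m=4: -0.00380 + 0.09144j × -0.13496 + 0.01288j = -0.00066 - 0.01239j  (running Σ = 0.26574 - 0.00000j)
Accumulated sum 0.26574 - 0.00000j; after 4π/(2l+1) scaling, 0.37104 - 0.00000j ⇒ P_4 = 0.371041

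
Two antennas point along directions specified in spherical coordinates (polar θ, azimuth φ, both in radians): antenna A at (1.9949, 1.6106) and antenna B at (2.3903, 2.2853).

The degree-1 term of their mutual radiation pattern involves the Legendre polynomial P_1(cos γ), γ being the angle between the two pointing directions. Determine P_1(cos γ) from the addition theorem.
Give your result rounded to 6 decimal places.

Addition theorem: P_1(cos γ) = (4π/3) Σ_m Y*_{lm}(Ω₁) Y_{lm}(Ω₂), m = −1…1:
  m=-1: (-0.012530, 0.314637) × (-0.154525, -0.178149) = (0.057989, -0.046387)  (running Σ = (0.057989, -0.046387))
  m=0: (-0.201062, -0.000000) × (-0.357074, 0.000000) = (0.071794, 0.000000)  (running Σ = (0.129783, -0.046387))
  m=1: (0.012530, 0.314637) × (0.154525, -0.178149) = (0.057989, 0.046387)  (running Σ = (0.187771, 0.000000))
Σ over m = (0.187771, 0.000000); ×(4π/3) → (0.786534, 0.000000). Real part: 0.786534

0.786534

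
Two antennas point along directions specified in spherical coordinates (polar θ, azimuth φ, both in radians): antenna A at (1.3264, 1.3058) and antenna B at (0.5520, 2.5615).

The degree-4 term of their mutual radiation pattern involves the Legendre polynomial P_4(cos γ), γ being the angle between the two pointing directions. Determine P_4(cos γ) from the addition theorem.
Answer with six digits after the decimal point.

-0.044521

Summing Y*_{l m}(θ₁,φ₁)·Y_{l m}(θ₂,φ₂) over m ∈ [−4, 4]; prefactor 4π/(2·4+1) = 1.396263:
  m=-4: (0.191755, -0.342161) × (-0.022799, 0.024494) = (0.004009, 0.012498)  (running Σ = (0.004009, 0.012498))
  m=-3: (-0.197497, -0.193744) × (0.025922, -0.151482) = (-0.034468, 0.024895)  (running Σ = (-0.030459, 0.037393))
  m=-2: (0.160362, -0.093958) × (0.149635, 0.343705) = (0.056290, 0.041058)  (running Σ = (0.025830, 0.078451))
  m=-1: (-0.075348, -0.277650) × (-0.366630, -0.240253) = (-0.039081, 0.119897)  (running Σ = (-0.013251, 0.198349))
  m=0: (0.144237, -0.000000) × (-0.037325, 0.000000) = (-0.005384, 0.000000)  (running Σ = (-0.018635, 0.198349))
  m=1: (0.075348, -0.277650) × (0.366630, -0.240253) = (-0.039081, -0.119897)  (running Σ = (-0.057716, 0.078451))
  m=2: (0.160362, 0.093958) × (0.149635, -0.343705) = (0.056290, -0.041058)  (running Σ = (-0.001427, 0.037393))
  m=3: (0.197497, -0.193744) × (-0.025922, -0.151482) = (-0.034468, -0.024895)  (running Σ = (-0.035895, 0.012498))
  m=4: (0.191755, 0.342161) × (-0.022799, -0.024494) = (0.004009, -0.012498)  (running Σ = (-0.031886, 0.000000))
Total Σ_m = (-0.031886, 0.000000). Multiply by 1.396263: (-0.044521, 0.000000). P_4(cos γ) = -0.044521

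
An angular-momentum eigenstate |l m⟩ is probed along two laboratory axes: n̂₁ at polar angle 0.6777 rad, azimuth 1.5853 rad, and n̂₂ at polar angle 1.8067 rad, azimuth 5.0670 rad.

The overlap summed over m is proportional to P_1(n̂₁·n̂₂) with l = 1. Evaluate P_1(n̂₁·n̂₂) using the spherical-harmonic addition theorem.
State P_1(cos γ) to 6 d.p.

-0.756790

Expand P_1 via completeness: Σ_{m} conj(Y_{1,m}) at Ω₁ times Y_{1,m} at Ω₂ —
  m=-1: Y*=-0.003142+0.216603i  Y=+0.116642+0.315024i  product -0.068602+0.024275i
  m=+0: Y*=+0.380630-0.000000i  Y=-0.114197+0.000000i  product -0.043467+0.000000i
  m=+1: Y*=+0.003142+0.216603i  Y=-0.116642+0.315024i  product -0.068602-0.024275i
Σ over m = -0.180670+0.000000i; ×(4π/3) → -0.756790+0.000000i. Real part: -0.756790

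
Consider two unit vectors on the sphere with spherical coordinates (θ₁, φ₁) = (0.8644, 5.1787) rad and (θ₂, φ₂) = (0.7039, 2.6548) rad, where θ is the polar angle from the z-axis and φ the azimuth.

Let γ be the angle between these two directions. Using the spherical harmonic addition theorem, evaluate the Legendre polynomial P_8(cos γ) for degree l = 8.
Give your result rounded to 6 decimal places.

0.191507

Term-by-term m-sum for l=8 (normalisation 4π/17 = 0.739198):
  m=-8: -0.04806 - 0.03210j × -0.01158 - 0.01085j = 0.00021 + 0.00089j  (running Σ = 0.00021 + 0.00089j)
  m=-7: 0.02412 - 0.19579j × 0.07212 + 0.01965j = 0.00559 - 0.01365j  (running Σ = 0.00579 - 0.01275j)
  m=-6: 0.36534 - 0.13077j × -0.20828 + 0.04676j = -0.06998 + 0.04432j  (running Σ = -0.06419 + 0.03157j)
  m=-5: 0.32331 + 0.30776j × 0.30579 - 0.26158j = 0.17937 + 0.00954j  (running Σ = 0.11518 + 0.04110j)
  m=-4: -0.05208 + 0.17172j × -0.17108 + 0.43287j = -0.06542 - 0.05192j  (running Σ = 0.04976 - 0.01082j)
  m=-3: 0.25361 - 0.04402j × -0.02111 - 0.19045j = -0.01374 - 0.04737j  (running Σ = 0.03602 - 0.05819j)
  m=-2: 0.19856 + 0.26771j × -0.15582 - 0.22914j = 0.03040 - 0.08721j  (running Σ = 0.06642 - 0.14540j)
  m=-1: 0.05124 - 0.10180j × 0.30237 + 0.16003j = 0.03179 - 0.02258j  (running Σ = 0.09820 - 0.16798j)
  m=0: 0.35157 + 0.00000j × 0.17825 + 0.00000j = 0.06267 + 0.00000j  (running Σ = 0.16087 - 0.16798j)
  m=1: -0.05124 - 0.10180j × -0.30237 + 0.16003j = 0.03179 + 0.02258j  (running Σ = 0.19266 - 0.14540j)
  m=2: 0.19856 - 0.26771j × -0.15582 + 0.22914j = 0.03040 + 0.08721j  (running Σ = 0.22306 - 0.05819j)
  m=3: -0.25361 - 0.04402j × 0.02111 - 0.19045j = -0.01374 + 0.04737j  (running Σ = 0.20932 - 0.01082j)
  m=4: -0.05208 - 0.17172j × -0.17108 - 0.43287j = -0.06542 + 0.05192j  (running Σ = 0.14389 + 0.04110j)
  m=5: -0.32331 + 0.30776j × -0.30579 - 0.26158j = 0.17937 - 0.00954j  (running Σ = 0.32326 + 0.03157j)
  m=6: 0.36534 + 0.13077j × -0.20828 - 0.04676j = -0.06998 - 0.04432j  (running Σ = 0.25328 - 0.01275j)
  m=7: -0.02412 - 0.19579j × -0.07212 + 0.01965j = 0.00559 + 0.01365j  (running Σ = 0.25887 + 0.00089j)
  m=8: -0.04806 + 0.03210j × -0.01158 + 0.01085j = 0.00021 - 0.00089j  (running Σ = 0.25907 + 0.00000j)
Accumulated sum 0.25907 + 0.00000j; after 4π/(2l+1) scaling, 0.19151 + 0.00000j ⇒ P_8 = 0.191507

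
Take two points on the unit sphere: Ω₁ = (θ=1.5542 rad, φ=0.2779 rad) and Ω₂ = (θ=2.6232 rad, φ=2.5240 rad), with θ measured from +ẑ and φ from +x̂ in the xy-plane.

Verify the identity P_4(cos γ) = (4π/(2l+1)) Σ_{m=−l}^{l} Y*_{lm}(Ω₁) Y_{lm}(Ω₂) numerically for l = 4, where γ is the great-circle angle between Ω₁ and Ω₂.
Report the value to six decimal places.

0.029338

Term-by-term m-sum for l=4 (normalisation 4π/9 = 1.396263):
  [-4]  conj(Y_{4,-4})(Ω₁) = 0.19603 + 0.39647j ; Y_{4,-4}(Ω₂) = -0.02089 + 0.01659j ; Δ = -0.01067 - 0.00503j
  [-3]  conj(Y_{4,-3})(Ω₁) = 0.01396 + 0.01537j ; Y_{4,-3}(Ω₂) = -0.03680 + 0.12703j ; Δ = -0.00247 + 0.00121j
  [-2]  conj(Y_{4,-2})(Ω₁) = -0.28354 - 0.17611j ; Y_{4,-2}(Ω₂) = 0.11581 + 0.33201j ; Δ = 0.02563 - 0.11453j
  [-1]  conj(Y_{4,-1})(Ω₁) = -0.02263 - 0.00646j ; Y_{4,-1}(Ω₂) = 0.37872 + 0.26900j ; Δ = -0.00683 - 0.00853j
  [+0]  conj(Y_{4,0})(Ω₁) = 0.31648 + 0.00000j ; Y_{4,0}(Ω₂) = 0.03061 + 0.00000j ; Δ = 0.00969 + 0.00000j
  [+1]  conj(Y_{4,1})(Ω₁) = 0.02263 - 0.00646j ; Y_{4,1}(Ω₂) = -0.37872 + 0.26900j ; Δ = -0.00683 + 0.00853j
  [+2]  conj(Y_{4,2})(Ω₁) = -0.28354 + 0.17611j ; Y_{4,2}(Ω₂) = 0.11581 - 0.33201j ; Δ = 0.02563 + 0.11453j
  [+3]  conj(Y_{4,3})(Ω₁) = -0.01396 + 0.01537j ; Y_{4,3}(Ω₂) = 0.03680 + 0.12703j ; Δ = -0.00247 - 0.00121j
  [+4]  conj(Y_{4,4})(Ω₁) = 0.19603 - 0.39647j ; Y_{4,4}(Ω₂) = -0.02089 - 0.01659j ; Δ = -0.01067 + 0.00503j
Accumulated sum 0.02101 + 0.00000j; after 4π/(2l+1) scaling, 0.02934 + 0.00000j ⇒ P_4 = 0.029338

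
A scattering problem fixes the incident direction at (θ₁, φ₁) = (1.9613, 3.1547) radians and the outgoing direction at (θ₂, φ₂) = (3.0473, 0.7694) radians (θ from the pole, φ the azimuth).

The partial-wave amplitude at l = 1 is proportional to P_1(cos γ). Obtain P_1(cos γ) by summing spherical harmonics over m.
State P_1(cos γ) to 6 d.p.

0.315634

Expand P_1 via completeness: Σ_{m} conj(Y_{1,m}) at Ω₁ times Y_{1,m} at Ω₂ —
  m=-1: (-0.319457, -0.004187) × (0.023367, -0.022631) = (-0.007559, 0.007132)  (running Σ = (-0.007559, 0.007132))
  m=0: (-0.185989, -0.000000) × (-0.486432, 0.000000) = (0.090471, 0.000000)  (running Σ = (0.082911, 0.007132))
  m=1: (0.319457, -0.004187) × (-0.023367, -0.022631) = (-0.007559, -0.007132)  (running Σ = (0.075352, 0.000000))
Σ over m = (0.075352, 0.000000); ×(4π/3) → (0.315634, 0.000000). Real part: 0.315634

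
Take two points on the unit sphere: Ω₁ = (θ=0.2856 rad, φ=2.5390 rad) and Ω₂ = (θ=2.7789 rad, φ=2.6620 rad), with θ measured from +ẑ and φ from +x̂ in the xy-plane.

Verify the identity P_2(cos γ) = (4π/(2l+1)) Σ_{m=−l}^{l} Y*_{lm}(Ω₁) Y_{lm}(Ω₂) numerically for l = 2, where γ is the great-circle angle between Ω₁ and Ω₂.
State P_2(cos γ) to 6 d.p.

Expand P_2 via completeness: Σ_{m} conj(Y_{2,m}) at Ω₁ times Y_{2,m} at Ω₂ —
  m=-2: 0.01096 - 0.02863j × 0.02792 + 0.03981j = 0.00145 - 0.00036j  (running Σ = 0.00145 - 0.00036j)
  m=-1: -0.17205 + 0.11836j × 0.22735 + 0.11824j = -0.05311 + 0.00657j  (running Σ = -0.05167 + 0.00620j)
  m=0: 0.55568 + 0.00000j × 0.51168 + 0.00000j = 0.28433 + 0.00000j  (running Σ = 0.23266 + 0.00620j)
  m=1: 0.17205 + 0.11836j × -0.22735 + 0.11824j = -0.05311 - 0.00657j  (running Σ = 0.17955 - 0.00036j)
  m=2: 0.01096 + 0.02863j × 0.02792 - 0.03981j = 0.00145 + 0.00036j  (running Σ = 0.18100 + 0.00000j)
Σ over m = 0.18100 + 0.00000j; ×(4π/5) → 0.45490 + 0.00000j. Real part: 0.454897

0.454897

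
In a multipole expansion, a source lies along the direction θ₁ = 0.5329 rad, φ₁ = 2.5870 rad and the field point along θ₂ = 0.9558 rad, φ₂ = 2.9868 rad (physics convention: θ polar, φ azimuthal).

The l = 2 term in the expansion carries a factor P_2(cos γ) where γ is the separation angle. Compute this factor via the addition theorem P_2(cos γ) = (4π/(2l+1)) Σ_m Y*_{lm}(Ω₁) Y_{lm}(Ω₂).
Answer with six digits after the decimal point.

Expand P_2 via completeness: Σ_{m} conj(Y_{2,m}) at Ω₁ times Y_{2,m} at Ω₂ —
  m=-2: Y*=(0.044404, -0.089262)  Y=(0.245441, 0.078509)  product (0.017906, -0.018422)
  m=-1: Y*=(-0.287388, 0.178020)  Y=(-0.359705, -0.056129)  product (0.113367, -0.047904)
  m=+0: Y*=(0.386577, -0.000000)  Y=(-0.000431, 0.000000)  product (-0.000167, 0.000000)
  m=+1: Y*=(0.287388, 0.178020)  Y=(0.359705, -0.056129)  product (0.113367, 0.047904)
  m=+2: Y*=(0.044404, 0.089262)  Y=(0.245441, -0.078509)  product (0.017906, 0.018422)
Accumulated sum (0.262381, 0.000000); after 4π/(2l+1) scaling, (0.659434, 0.000000) ⇒ P_2 = 0.659434

0.659434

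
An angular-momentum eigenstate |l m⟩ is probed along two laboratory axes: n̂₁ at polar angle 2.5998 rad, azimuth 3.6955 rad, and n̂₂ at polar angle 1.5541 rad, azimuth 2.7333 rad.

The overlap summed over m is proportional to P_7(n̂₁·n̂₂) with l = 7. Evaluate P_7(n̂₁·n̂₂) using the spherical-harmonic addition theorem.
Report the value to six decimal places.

-0.250674

Summing Y*_{l m}(θ₁,φ₁)·Y_{l m}(θ₂,φ₂) over m ∈ [−7, 7]; prefactor 4π/(2·7+1) = 0.837758:
  m=-7: +0.003594+0.003254i × +0.479605-0.139755i = +0.002179+0.001058i  (running Σ = +0.002179+0.001058i)
  m=-6: +0.029646+0.005451i × -0.024035+0.019911i = -0.000821+0.000459i  (running Σ = +0.001358+0.001518i)
  m=-5: +0.106485-0.041554i × -0.165677+0.325619i = -0.004111+0.041558i  (running Σ = -0.002754+0.043076i)
  m=-4: +0.174857-0.232497i × +0.002287-0.036620i = -0.008114-0.006935i  (running Σ = -0.010868+0.036140i)
  m=-3: +0.043543-0.477565i × -0.111798-0.310196i = -0.153007+0.039884i  (running Σ = -0.163875+0.076024i)
  m=-2: -0.180065-0.360731i × +0.026767+0.028490i = +0.005458-0.014786i  (running Σ = -0.158417+0.061239i)
  m=-1: +0.082336+0.050924i × +0.290874+0.125833i = +0.017541+0.025173i  (running Σ = -0.140876+0.086412i)
  m=0: +0.438899-0.000000i × -0.039801+0.000000i = -0.017469+0.000000i  (running Σ = -0.158345+0.086412i)
  m=1: -0.082336+0.050924i × -0.290874+0.125833i = +0.017541-0.025173i  (running Σ = -0.140803+0.061239i)
  m=2: -0.180065+0.360731i × +0.026767-0.028490i = +0.005458+0.014786i  (running Σ = -0.135346+0.076024i)
  m=3: -0.043543-0.477565i × +0.111798-0.310196i = -0.153007-0.039884i  (running Σ = -0.288352+0.036140i)
  m=4: +0.174857+0.232497i × +0.002287+0.036620i = -0.008114+0.006935i  (running Σ = -0.296466+0.043076i)
  m=5: -0.106485-0.041554i × +0.165677+0.325619i = -0.004111-0.041558i  (running Σ = -0.300578+0.001518i)
  m=6: +0.029646-0.005451i × -0.024035-0.019911i = -0.000821-0.000459i  (running Σ = -0.301399+0.001058i)
  m=7: -0.003594+0.003254i × -0.479605-0.139755i = +0.002179-0.001058i  (running Σ = -0.299220+0.000000i)
Σ over m = -0.299220+0.000000i; ×(4π/15) → -0.250674+0.000000i. Real part: -0.250674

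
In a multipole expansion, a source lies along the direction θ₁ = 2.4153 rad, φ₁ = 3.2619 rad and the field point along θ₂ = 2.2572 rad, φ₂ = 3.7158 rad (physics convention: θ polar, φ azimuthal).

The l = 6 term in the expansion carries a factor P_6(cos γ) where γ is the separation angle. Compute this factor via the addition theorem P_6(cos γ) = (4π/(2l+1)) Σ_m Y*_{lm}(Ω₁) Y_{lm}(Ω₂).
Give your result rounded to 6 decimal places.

Term-by-term m-sum for l=6 (normalisation 4π/13 = 0.966644):
  m=-6: (0.031105, 0.027383) × (-0.098753, 0.030943) = (-0.003919, -0.001742)  (running Σ = (-0.003919, -0.001742))
  m=-5: (0.133246, 0.091460) × (-0.283029, -0.078500) = (-0.030533, -0.036346)  (running Σ = (-0.034452, -0.038087))
  m=-4: (0.316722, 0.165384) × (-0.289876, -0.326511) = (-0.037810, -0.151354)  (running Σ = (-0.072262, -0.189441))
  m=-3: (0.420186, 0.158602) × (-0.040983, -0.267854) = (0.025262, -0.119048)  (running Σ = (-0.047001, -0.308490))
  m=-2: (0.174278, 0.042762) × (-0.072382, 0.161051) = (-0.019501, 0.024972)  (running Σ = (-0.066502, -0.283517))
  m=-1: (-0.296149, -0.035802) × (-0.292659, 0.189327) = (0.093449, -0.045591)  (running Σ = (0.026947, -0.329108))
  m=0: (-0.278762, -0.000000) × (0.084182, 0.000000) = (-0.023467, -0.000000)  (running Σ = (0.003480, -0.329108))
  m=1: (0.296149, -0.035802) × (0.292659, 0.189327) = (0.093449, 0.045591)  (running Σ = (0.096929, -0.283517))
  m=2: (0.174278, -0.042762) × (-0.072382, -0.161051) = (-0.019501, -0.024972)  (running Σ = (0.077427, -0.308490))
  m=3: (-0.420186, 0.158602) × (0.040983, -0.267854) = (0.025262, 0.119048)  (running Σ = (0.102689, -0.189441))
  m=4: (0.316722, -0.165384) × (-0.289876, 0.326511) = (-0.037810, 0.151354)  (running Σ = (0.064879, -0.038087))
  m=5: (-0.133246, 0.091460) × (0.283029, -0.078500) = (-0.030533, 0.036346)  (running Σ = (0.034346, -0.001742))
  m=6: (0.031105, -0.027383) × (-0.098753, -0.030943) = (-0.003919, 0.001742)  (running Σ = (0.030427, -0.000000))
Σ over m = (0.030427, -0.000000); ×(4π/13) → (0.029412, -0.000000). Real part: 0.029412

0.029412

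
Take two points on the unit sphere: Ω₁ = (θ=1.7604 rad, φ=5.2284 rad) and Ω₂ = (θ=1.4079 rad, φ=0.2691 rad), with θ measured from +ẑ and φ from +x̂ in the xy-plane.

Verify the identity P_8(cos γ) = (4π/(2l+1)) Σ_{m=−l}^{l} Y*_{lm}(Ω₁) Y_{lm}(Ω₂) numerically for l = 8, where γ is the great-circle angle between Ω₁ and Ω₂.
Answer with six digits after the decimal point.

Expand P_8 via completeness: Σ_{m} conj(Y_{8,m}) at Ω₁ times Y_{8,m} at Ω₂ —
  [-8]  conj(Y_{8,-8})(Ω₁) = (-0.246024, -0.372012) ; Y_{8,-8}(Ω₂) = (-0.254678, -0.387028) ; Δ = (-0.081322, 0.189962)
  [-7]  conj(Y_{8,-7})(Ω₁) = (-0.155202, 0.305171) ; Y_{8,-7}(Ω₂) = (-0.093757, -0.289792) ; Δ = (0.102987, 0.016365)
  [-6]  conj(Y_{8,-6})(Ω₁) = (-0.157612, 0.007180) ; Y_{8,-6}(Ω₂) = (0.009213, 0.210196) ; Δ = (-0.002961, -0.033063)
  [-5]  conj(Y_{8,-5})(Ω₁) = (0.183932, 0.292376) ; Y_{8,-5}(Ω₂) = (-0.071810, 0.313324) ; Δ = (-0.104817, 0.036635)
  [-4]  conj(Y_{8,-4})(Ω₁) = (-0.023612, 0.043924) ; Y_{8,-4}(Ω₂) = (0.054959, -0.101956) ; Δ = (0.003181, 0.004821)
  [-3]  conj(Y_{8,-3})(Ω₁) = (0.331367, -0.007544) ; Y_{8,-3}(Ω₂) = (0.220512, -0.230389) ; Δ = (0.071332, -0.078007)
  [-2]  conj(Y_{8,-2})(Ω₁) = (0.000292, 0.000489) ; Y_{8,-2}(Ω₂) = (-0.061585, 0.036766) ; Δ = (-0.000036, -0.000019)
  [-1]  conj(Y_{8,-1})(Ω₁) = (0.158828, -0.279983) ; Y_{8,-1}(Ω₂) = (-0.303954, 0.083827) ; Δ = (-0.024806, 0.098416)
  [+0]  conj(Y_{8,0})(Ω₁) = (-0.013999, -0.000000) ; Y_{8,0}(Ω₂) = (0.058507, 0.000000) ; Δ = (-0.000819, -0.000000)
  [+1]  conj(Y_{8,1})(Ω₁) = (-0.158828, -0.279983) ; Y_{8,1}(Ω₂) = (0.303954, 0.083827) ; Δ = (-0.024806, -0.098416)
  [+2]  conj(Y_{8,2})(Ω₁) = (0.000292, -0.000489) ; Y_{8,2}(Ω₂) = (-0.061585, -0.036766) ; Δ = (-0.000036, 0.000019)
  [+3]  conj(Y_{8,3})(Ω₁) = (-0.331367, -0.007544) ; Y_{8,3}(Ω₂) = (-0.220512, -0.230389) ; Δ = (0.071332, 0.078007)
  [+4]  conj(Y_{8,4})(Ω₁) = (-0.023612, -0.043924) ; Y_{8,4}(Ω₂) = (0.054959, 0.101956) ; Δ = (0.003181, -0.004821)
  [+5]  conj(Y_{8,5})(Ω₁) = (-0.183932, 0.292376) ; Y_{8,5}(Ω₂) = (0.071810, 0.313324) ; Δ = (-0.104817, -0.036635)
  [+6]  conj(Y_{8,6})(Ω₁) = (-0.157612, -0.007180) ; Y_{8,6}(Ω₂) = (0.009213, -0.210196) ; Δ = (-0.002961, 0.033063)
  [+7]  conj(Y_{8,7})(Ω₁) = (0.155202, 0.305171) ; Y_{8,7}(Ω₂) = (0.093757, -0.289792) ; Δ = (0.102987, -0.016365)
  [+8]  conj(Y_{8,8})(Ω₁) = (-0.246024, 0.372012) ; Y_{8,8}(Ω₂) = (-0.254678, 0.387028) ; Δ = (-0.081322, -0.189962)
Σ over m = (-0.073703, -0.000000); ×(4π/17) → (-0.054481, -0.000000). Real part: -0.054481

-0.054481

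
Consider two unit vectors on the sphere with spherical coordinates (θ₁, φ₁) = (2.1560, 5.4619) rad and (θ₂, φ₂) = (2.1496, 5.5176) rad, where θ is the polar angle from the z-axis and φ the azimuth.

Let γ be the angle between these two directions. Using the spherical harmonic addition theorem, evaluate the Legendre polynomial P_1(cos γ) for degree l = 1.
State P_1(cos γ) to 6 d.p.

Summing Y*_{l m}(θ₁,φ₁)·Y_{l m}(θ₂,φ₂) over m ∈ [−1, 1]; prefactor 4π/(2·1+1) = 4.188790:
  m=-1: Y*=+0.196211-0.210825i  Y=+0.208520+0.200417i  product +0.083167-0.004637i
  m=+0: Y*=-0.269889-0.000000i  Y=-0.267277+0.000000i  product +0.072135+0.000000i
  m=+1: Y*=-0.196211-0.210825i  Y=-0.208520+0.200417i  product +0.083167+0.004637i
Accumulated sum +0.238469+0.000000i; after 4π/(2l+1) scaling, +0.998897+0.000000i ⇒ P_1 = 0.998897

0.998897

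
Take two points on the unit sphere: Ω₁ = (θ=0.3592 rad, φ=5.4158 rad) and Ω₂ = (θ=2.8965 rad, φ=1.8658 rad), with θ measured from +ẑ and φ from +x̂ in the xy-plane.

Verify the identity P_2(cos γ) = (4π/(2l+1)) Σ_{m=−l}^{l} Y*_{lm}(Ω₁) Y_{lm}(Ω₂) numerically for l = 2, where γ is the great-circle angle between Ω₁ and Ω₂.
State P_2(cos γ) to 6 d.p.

0.959719

Summing Y*_{l m}(θ₁,φ₁)·Y_{l m}(θ₂,φ₂) over m ∈ [−2, 2]; prefactor 4π/(2·2+1) = 2.513274:
  term(m=-2) = 0.00074 + 0.00079j   from Y*(Ω₁)=-0.00779 - 0.04709j, Y(Ω₂)=-0.01890 + 0.01265j
  term(m=-1) = 0.04243 + 0.01836j   from Y*(Ω₁)=0.16445 - 0.19389j, Y(Ω₂)=0.05287 + 0.17400j
  term(m=+0) = 0.29551 + 0.00000j   from Y*(Ω₁)=0.51386 + 0.00000j, Y(Ω₂)=0.57508 + 0.00000j
  term(m=+1) = 0.04243 - 0.01836j   from Y*(Ω₁)=-0.16445 - 0.19389j, Y(Ω₂)=-0.05287 + 0.17400j
  term(m=+2) = 0.00074 - 0.00079j   from Y*(Ω₁)=-0.00779 + 0.04709j, Y(Ω₂)=-0.01890 - 0.01265j
Total Σ_m = 0.38186 + 0.00000j. Multiply by 2.513274: 0.95972 + 0.00000j. P_2(cos γ) = 0.959719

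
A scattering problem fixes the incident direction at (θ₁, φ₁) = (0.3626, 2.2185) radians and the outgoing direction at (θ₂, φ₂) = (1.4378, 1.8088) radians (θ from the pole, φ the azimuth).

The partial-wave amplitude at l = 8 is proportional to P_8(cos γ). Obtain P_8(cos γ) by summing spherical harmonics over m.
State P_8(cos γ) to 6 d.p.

Expand P_8 via completeness: Σ_{m} conj(Y_{8,m}) at Ω₁ times Y_{8,m} at Ω₂ —
  term(m=-8) = -0.00006 - 0.00001j   from Y*(Ω₁)=0.00006 - 0.00012j, Y(Ω₂)=-0.15705 - 0.45371j
  term(m=-7) = -0.00034 + 0.00009j   from Y*(Ω₁)=-0.00134 + 0.00024j, Y(Ω₂)=0.25577 - 0.02443j
  term(m=-6) = 0.00185 - 0.00151j   from Y*(Ω₁)=0.00668 + 0.00615j, Y(Ω₂)=0.03739 - 0.26010j
  term(m=-5) = 0.00560 - 0.01082j   from Y*(Ω₁)=0.00418 - 0.04297j, Y(Ω₂)=0.26203 + 0.10489j
  term(m=-4) = -0.00187 + 0.02744j   from Y*(Ω₁)=-0.12751 + 0.07832j, Y(Ω₂)=0.10661 - 0.14971j
  term(m=-3) = 0.03545 + 0.09969j   from Y*(Ω₁)=0.34204 + 0.13357j, Y(Ω₂)=0.18870 + 0.21777j
  term(m=-2) = -0.05733 - 0.06136j   from Y*(Ω₁)=-0.15558 - 0.55060j, Y(Ω₂)=0.13045 - 0.06725j
  term(m=-1) = -0.09668 - 0.04199j   from Y*(Ω₁)=-0.21992 + 0.29067j, Y(Ω₂)=0.06818 + 0.28103j
  term(m=+0) = -0.04579 + 0.00000j   from Y*(Ω₁)=-0.33770 + 0.00000j, Y(Ω₂)=0.13559 + 0.00000j
  term(m=+1) = -0.09668 + 0.04199j   from Y*(Ω₁)=0.21992 + 0.29067j, Y(Ω₂)=-0.06818 + 0.28103j
  term(m=+2) = -0.05733 + 0.06136j   from Y*(Ω₁)=-0.15558 + 0.55060j, Y(Ω₂)=0.13045 + 0.06725j
  term(m=+3) = 0.03545 - 0.09969j   from Y*(Ω₁)=-0.34204 + 0.13357j, Y(Ω₂)=-0.18870 + 0.21777j
  term(m=+4) = -0.00187 - 0.02744j   from Y*(Ω₁)=-0.12751 - 0.07832j, Y(Ω₂)=0.10661 + 0.14971j
  term(m=+5) = 0.00560 + 0.01082j   from Y*(Ω₁)=-0.00418 - 0.04297j, Y(Ω₂)=-0.26203 + 0.10489j
  term(m=+6) = 0.00185 + 0.00151j   from Y*(Ω₁)=0.00668 - 0.00615j, Y(Ω₂)=0.03739 + 0.26010j
  term(m=+7) = -0.00034 - 0.00009j   from Y*(Ω₁)=0.00134 + 0.00024j, Y(Ω₂)=-0.25577 - 0.02443j
  term(m=+8) = -0.00006 + 0.00001j   from Y*(Ω₁)=0.00006 + 0.00012j, Y(Ω₂)=-0.15705 + 0.45371j
Accumulated sum -0.27252 - 0.00000j; after 4π/(2l+1) scaling, -0.20145 - 0.00000j ⇒ P_8 = -0.201450

-0.201450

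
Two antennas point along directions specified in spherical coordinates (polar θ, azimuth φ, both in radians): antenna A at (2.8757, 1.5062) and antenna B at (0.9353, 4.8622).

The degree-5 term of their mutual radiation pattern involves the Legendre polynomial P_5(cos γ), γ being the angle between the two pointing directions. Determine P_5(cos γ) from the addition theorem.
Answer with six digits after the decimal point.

0.416486

Term-by-term m-sum for l=5 (normalisation 4π/11 = 1.142397):
  [-5]  conj(Y_{5,-5})(Ω₁) = (0.000185, 0.000551) ; Y_{5,-5}(Ω₂) = (0.106692, 0.114744) ; Δ = (-0.000044, 0.000080)
  [-4]  conj(Y_{5,-4})(Ω₁) = (-0.006528, 0.001725) ; Y_{5,-4}(Ω₂) = (0.301770, -0.206117) ; Δ = (-0.001614, 0.001866)
  [-3]  conj(Y_{5,-3})(Ω₁) = (-0.008919, -0.045447) ; Y_{5,-3}(Ω₂) = (-0.170074, -0.352590) ; Δ = (-0.014507, 0.010874)
  [-2]  conj(Y_{5,-2})(Ω₁) = (0.200742, -0.026080) ; Y_{5,-2}(Ω₂) = (-0.035484, 0.010962) ; Δ = (-0.006837, 0.003126)
  [-1]  conj(Y_{5,-1})(Ω₁) = (0.033502, 0.517916) ; Y_{5,-1}(Ω₂) = (-0.051002, -0.337892) ; Δ = (0.173291, -0.037735)
  [+0]  conj(Y_{5,0})(Ω₁) = (-0.500296, -0.000000) ; Y_{5,0}(Ω₂) = (-0.127911, 0.000000) ; Δ = (0.063994, 0.000000)
  [+1]  conj(Y_{5,1})(Ω₁) = (-0.033502, 0.517916) ; Y_{5,1}(Ω₂) = (0.051002, -0.337892) ; Δ = (0.173291, 0.037735)
  [+2]  conj(Y_{5,2})(Ω₁) = (0.200742, 0.026080) ; Y_{5,2}(Ω₂) = (-0.035484, -0.010962) ; Δ = (-0.006837, -0.003126)
  [+3]  conj(Y_{5,3})(Ω₁) = (0.008919, -0.045447) ; Y_{5,3}(Ω₂) = (0.170074, -0.352590) ; Δ = (-0.014507, -0.010874)
  [+4]  conj(Y_{5,4})(Ω₁) = (-0.006528, -0.001725) ; Y_{5,4}(Ω₂) = (0.301770, 0.206117) ; Δ = (-0.001614, -0.001866)
  [+5]  conj(Y_{5,5})(Ω₁) = (-0.000185, 0.000551) ; Y_{5,5}(Ω₂) = (-0.106692, 0.114744) ; Δ = (-0.000044, -0.000080)
Σ over m = (0.364572, -0.000000); ×(4π/11) → (0.416486, -0.000000). Real part: 0.416486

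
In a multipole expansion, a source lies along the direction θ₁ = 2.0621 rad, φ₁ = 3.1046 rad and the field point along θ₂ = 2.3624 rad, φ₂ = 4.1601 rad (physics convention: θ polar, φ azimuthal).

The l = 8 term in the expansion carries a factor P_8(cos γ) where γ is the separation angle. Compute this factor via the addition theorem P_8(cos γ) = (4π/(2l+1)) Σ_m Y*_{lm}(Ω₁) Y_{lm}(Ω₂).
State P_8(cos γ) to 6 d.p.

Expand P_8 via completeness: Σ_{m} conj(Y_{8,m}) at Ω₁ times Y_{8,m} at Ω₂ —
  m=-8: (0.180097, -0.054911) × (-0.008883, -0.029329) = (-0.003210, -0.004794)  (running Σ = (-0.003210, -0.004794))
  m=-7: (0.389536, -0.103187) × (0.082248, -0.092943) = (0.022448, -0.044691)  (running Σ = (0.019238, -0.049486))
  m=-6: (0.403473, -0.091053) × (0.294394, 0.051184) = (0.123441, -0.006154)  (running Σ = (0.142679, -0.055640))
  m=-5: (0.068038, -0.012730) × (0.168945, 0.422803) = (0.016877, 0.026616)  (running Σ = (0.159556, -0.029024))
  m=-4: (-0.316866, 0.047232) × (-0.220915, 0.297730) = (0.055938, -0.104775)  (running Σ = (0.215494, -0.133799))
  m=-3: (-0.239992, 0.026744) × (0.036057, 0.003111) = (-0.008736, 0.000218)  (running Σ = (0.206757, -0.133581))
  m=-2: (0.209458, -0.015525) × (0.171060, 0.339933) = (0.041107, 0.068546)  (running Σ = (0.247865, -0.065035))
  m=-1: (0.288008, -0.010659) × (-0.078206, 0.126905) = (-0.021171, 0.037383)  (running Σ = (0.226693, -0.027652))
  m=0: (-0.170748, -0.000000) × (0.339650, 0.000000) = (-0.057994, -0.000000)  (running Σ = (0.168699, -0.027652))
  m=1: (-0.288008, -0.010659) × (0.078206, 0.126905) = (-0.021171, -0.037383)  (running Σ = (0.147528, -0.065035))
  m=2: (0.209458, 0.015525) × (0.171060, -0.339933) = (0.041107, -0.068546)  (running Σ = (0.188635, -0.133581))
  m=3: (0.239992, 0.026744) × (-0.036057, 0.003111) = (-0.008736, -0.000218)  (running Σ = (0.179898, -0.133799))
  m=4: (-0.316866, -0.047232) × (-0.220915, -0.297730) = (0.055938, 0.104775)  (running Σ = (0.235836, -0.029024))
  m=5: (-0.068038, -0.012730) × (-0.168945, 0.422803) = (0.016877, -0.026616)  (running Σ = (0.252713, -0.055640))
  m=6: (0.403473, 0.091053) × (0.294394, -0.051184) = (0.123441, 0.006154)  (running Σ = (0.376154, -0.049486))
  m=7: (-0.389536, -0.103187) × (-0.082248, -0.092943) = (0.022448, 0.044691)  (running Σ = (0.398602, -0.004794))
  m=8: (0.180097, 0.054911) × (-0.008883, 0.029329) = (-0.003210, 0.004794)  (running Σ = (0.395392, -0.000000))
Σ over m = (0.395392, -0.000000); ×(4π/17) → (0.292273, -0.000000). Real part: 0.292273

0.292273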